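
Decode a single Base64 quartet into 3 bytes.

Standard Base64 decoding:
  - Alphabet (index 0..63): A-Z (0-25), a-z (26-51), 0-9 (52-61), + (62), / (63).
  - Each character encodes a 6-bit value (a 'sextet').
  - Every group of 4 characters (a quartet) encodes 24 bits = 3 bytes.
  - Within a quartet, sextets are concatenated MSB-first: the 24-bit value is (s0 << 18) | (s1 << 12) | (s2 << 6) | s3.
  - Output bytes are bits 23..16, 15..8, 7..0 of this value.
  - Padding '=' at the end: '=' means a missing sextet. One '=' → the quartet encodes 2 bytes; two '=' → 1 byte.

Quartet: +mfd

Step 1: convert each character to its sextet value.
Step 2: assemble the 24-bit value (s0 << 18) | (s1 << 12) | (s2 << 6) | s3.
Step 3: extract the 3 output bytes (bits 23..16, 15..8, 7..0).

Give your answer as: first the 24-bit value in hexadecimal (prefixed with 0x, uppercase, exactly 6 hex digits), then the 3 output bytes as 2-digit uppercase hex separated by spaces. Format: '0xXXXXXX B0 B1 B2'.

Sextets: +=62, m=38, f=31, d=29
24-bit: (62<<18) | (38<<12) | (31<<6) | 29
      = 0xF80000 | 0x026000 | 0x0007C0 | 0x00001D
      = 0xFA67DD
Bytes: (v>>16)&0xFF=FA, (v>>8)&0xFF=67, v&0xFF=DD

Answer: 0xFA67DD FA 67 DD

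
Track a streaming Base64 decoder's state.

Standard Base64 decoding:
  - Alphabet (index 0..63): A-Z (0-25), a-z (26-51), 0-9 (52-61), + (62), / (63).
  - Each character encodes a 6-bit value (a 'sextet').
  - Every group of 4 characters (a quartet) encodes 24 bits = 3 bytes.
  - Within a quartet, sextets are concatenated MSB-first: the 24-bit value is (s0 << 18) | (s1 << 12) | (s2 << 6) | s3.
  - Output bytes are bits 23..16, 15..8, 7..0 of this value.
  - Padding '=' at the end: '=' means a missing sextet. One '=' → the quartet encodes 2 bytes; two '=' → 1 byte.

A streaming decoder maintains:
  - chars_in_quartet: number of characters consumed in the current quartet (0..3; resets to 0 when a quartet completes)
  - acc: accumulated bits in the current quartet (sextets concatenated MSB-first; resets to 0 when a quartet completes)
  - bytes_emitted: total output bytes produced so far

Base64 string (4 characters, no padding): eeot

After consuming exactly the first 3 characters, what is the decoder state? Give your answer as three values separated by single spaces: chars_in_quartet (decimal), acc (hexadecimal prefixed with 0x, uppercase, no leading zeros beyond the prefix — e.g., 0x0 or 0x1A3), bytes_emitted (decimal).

After char 0 ('e'=30): chars_in_quartet=1 acc=0x1E bytes_emitted=0
After char 1 ('e'=30): chars_in_quartet=2 acc=0x79E bytes_emitted=0
After char 2 ('o'=40): chars_in_quartet=3 acc=0x1E7A8 bytes_emitted=0

Answer: 3 0x1E7A8 0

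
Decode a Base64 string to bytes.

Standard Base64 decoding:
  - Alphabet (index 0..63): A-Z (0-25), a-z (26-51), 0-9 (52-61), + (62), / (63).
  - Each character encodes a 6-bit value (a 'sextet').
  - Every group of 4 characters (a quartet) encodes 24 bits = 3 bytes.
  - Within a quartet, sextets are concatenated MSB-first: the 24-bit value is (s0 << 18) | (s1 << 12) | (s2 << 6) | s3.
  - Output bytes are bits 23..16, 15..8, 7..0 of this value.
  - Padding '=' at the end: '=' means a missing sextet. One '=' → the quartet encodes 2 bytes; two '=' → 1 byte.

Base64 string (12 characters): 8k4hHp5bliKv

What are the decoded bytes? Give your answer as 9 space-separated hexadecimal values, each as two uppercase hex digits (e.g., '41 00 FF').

Answer: F2 4E 21 1E 9E 5B 96 22 AF

Derivation:
After char 0 ('8'=60): chars_in_quartet=1 acc=0x3C bytes_emitted=0
After char 1 ('k'=36): chars_in_quartet=2 acc=0xF24 bytes_emitted=0
After char 2 ('4'=56): chars_in_quartet=3 acc=0x3C938 bytes_emitted=0
After char 3 ('h'=33): chars_in_quartet=4 acc=0xF24E21 -> emit F2 4E 21, reset; bytes_emitted=3
After char 4 ('H'=7): chars_in_quartet=1 acc=0x7 bytes_emitted=3
After char 5 ('p'=41): chars_in_quartet=2 acc=0x1E9 bytes_emitted=3
After char 6 ('5'=57): chars_in_quartet=3 acc=0x7A79 bytes_emitted=3
After char 7 ('b'=27): chars_in_quartet=4 acc=0x1E9E5B -> emit 1E 9E 5B, reset; bytes_emitted=6
After char 8 ('l'=37): chars_in_quartet=1 acc=0x25 bytes_emitted=6
After char 9 ('i'=34): chars_in_quartet=2 acc=0x962 bytes_emitted=6
After char 10 ('K'=10): chars_in_quartet=3 acc=0x2588A bytes_emitted=6
After char 11 ('v'=47): chars_in_quartet=4 acc=0x9622AF -> emit 96 22 AF, reset; bytes_emitted=9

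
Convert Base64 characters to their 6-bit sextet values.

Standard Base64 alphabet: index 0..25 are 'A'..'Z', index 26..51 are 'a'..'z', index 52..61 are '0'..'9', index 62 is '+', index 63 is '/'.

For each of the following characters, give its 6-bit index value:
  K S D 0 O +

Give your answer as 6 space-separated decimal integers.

'K': A..Z range, ord('K') − ord('A') = 10
'S': A..Z range, ord('S') − ord('A') = 18
'D': A..Z range, ord('D') − ord('A') = 3
'0': 0..9 range, 52 + ord('0') − ord('0') = 52
'O': A..Z range, ord('O') − ord('A') = 14
'+': index 62

Answer: 10 18 3 52 14 62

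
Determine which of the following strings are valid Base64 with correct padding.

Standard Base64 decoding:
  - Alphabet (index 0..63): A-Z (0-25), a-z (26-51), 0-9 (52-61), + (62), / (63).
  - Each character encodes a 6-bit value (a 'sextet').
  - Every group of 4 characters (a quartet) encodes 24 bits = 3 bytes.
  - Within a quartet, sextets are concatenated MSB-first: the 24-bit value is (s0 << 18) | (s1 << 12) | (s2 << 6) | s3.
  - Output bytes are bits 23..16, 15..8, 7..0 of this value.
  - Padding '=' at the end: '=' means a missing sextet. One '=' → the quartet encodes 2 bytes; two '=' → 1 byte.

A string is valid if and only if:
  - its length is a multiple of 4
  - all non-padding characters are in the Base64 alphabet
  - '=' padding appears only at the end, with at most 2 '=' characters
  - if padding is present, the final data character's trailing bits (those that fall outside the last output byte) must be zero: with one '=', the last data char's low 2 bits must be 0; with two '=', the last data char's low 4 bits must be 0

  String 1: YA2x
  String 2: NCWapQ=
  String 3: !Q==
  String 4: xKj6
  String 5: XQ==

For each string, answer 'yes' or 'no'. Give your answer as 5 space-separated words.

String 1: 'YA2x' → valid
String 2: 'NCWapQ=' → invalid (len=7 not mult of 4)
String 3: '!Q==' → invalid (bad char(s): ['!'])
String 4: 'xKj6' → valid
String 5: 'XQ==' → valid

Answer: yes no no yes yes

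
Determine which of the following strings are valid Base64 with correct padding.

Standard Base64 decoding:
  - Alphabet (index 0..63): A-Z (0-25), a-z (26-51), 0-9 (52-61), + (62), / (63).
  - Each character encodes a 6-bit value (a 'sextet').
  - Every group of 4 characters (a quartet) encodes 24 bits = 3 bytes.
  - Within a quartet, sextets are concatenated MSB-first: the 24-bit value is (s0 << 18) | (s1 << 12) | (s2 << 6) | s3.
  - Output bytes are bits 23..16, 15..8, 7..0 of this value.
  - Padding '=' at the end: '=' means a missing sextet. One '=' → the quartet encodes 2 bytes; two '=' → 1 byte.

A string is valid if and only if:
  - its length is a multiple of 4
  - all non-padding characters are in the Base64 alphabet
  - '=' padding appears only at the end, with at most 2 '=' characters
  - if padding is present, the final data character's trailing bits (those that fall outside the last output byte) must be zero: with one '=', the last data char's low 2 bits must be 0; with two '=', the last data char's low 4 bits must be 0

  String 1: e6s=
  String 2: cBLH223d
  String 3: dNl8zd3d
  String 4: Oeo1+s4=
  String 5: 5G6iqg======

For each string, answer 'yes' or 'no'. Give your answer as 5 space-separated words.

String 1: 'e6s=' → valid
String 2: 'cBLH223d' → valid
String 3: 'dNl8zd3d' → valid
String 4: 'Oeo1+s4=' → valid
String 5: '5G6iqg======' → invalid (6 pad chars (max 2))

Answer: yes yes yes yes no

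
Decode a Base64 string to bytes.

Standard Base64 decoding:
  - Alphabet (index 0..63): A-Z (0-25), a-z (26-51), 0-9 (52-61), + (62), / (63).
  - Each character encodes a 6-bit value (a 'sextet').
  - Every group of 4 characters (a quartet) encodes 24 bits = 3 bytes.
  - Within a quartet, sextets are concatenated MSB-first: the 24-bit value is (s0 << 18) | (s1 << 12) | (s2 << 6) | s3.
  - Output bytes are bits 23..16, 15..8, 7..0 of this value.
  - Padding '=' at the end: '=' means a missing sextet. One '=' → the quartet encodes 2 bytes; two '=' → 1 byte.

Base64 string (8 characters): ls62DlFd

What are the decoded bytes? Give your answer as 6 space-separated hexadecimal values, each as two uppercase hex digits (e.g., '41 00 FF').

After char 0 ('l'=37): chars_in_quartet=1 acc=0x25 bytes_emitted=0
After char 1 ('s'=44): chars_in_quartet=2 acc=0x96C bytes_emitted=0
After char 2 ('6'=58): chars_in_quartet=3 acc=0x25B3A bytes_emitted=0
After char 3 ('2'=54): chars_in_quartet=4 acc=0x96CEB6 -> emit 96 CE B6, reset; bytes_emitted=3
After char 4 ('D'=3): chars_in_quartet=1 acc=0x3 bytes_emitted=3
After char 5 ('l'=37): chars_in_quartet=2 acc=0xE5 bytes_emitted=3
After char 6 ('F'=5): chars_in_quartet=3 acc=0x3945 bytes_emitted=3
After char 7 ('d'=29): chars_in_quartet=4 acc=0xE515D -> emit 0E 51 5D, reset; bytes_emitted=6

Answer: 96 CE B6 0E 51 5D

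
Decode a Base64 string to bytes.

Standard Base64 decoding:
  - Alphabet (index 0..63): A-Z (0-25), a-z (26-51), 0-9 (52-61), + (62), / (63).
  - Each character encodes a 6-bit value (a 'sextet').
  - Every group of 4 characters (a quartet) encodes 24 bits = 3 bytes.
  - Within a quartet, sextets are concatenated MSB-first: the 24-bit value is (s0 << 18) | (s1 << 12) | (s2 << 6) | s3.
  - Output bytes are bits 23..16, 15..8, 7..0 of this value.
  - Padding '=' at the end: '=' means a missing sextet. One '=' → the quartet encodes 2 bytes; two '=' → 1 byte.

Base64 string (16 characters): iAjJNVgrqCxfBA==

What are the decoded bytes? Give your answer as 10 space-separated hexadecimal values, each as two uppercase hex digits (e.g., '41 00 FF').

After char 0 ('i'=34): chars_in_quartet=1 acc=0x22 bytes_emitted=0
After char 1 ('A'=0): chars_in_quartet=2 acc=0x880 bytes_emitted=0
After char 2 ('j'=35): chars_in_quartet=3 acc=0x22023 bytes_emitted=0
After char 3 ('J'=9): chars_in_quartet=4 acc=0x8808C9 -> emit 88 08 C9, reset; bytes_emitted=3
After char 4 ('N'=13): chars_in_quartet=1 acc=0xD bytes_emitted=3
After char 5 ('V'=21): chars_in_quartet=2 acc=0x355 bytes_emitted=3
After char 6 ('g'=32): chars_in_quartet=3 acc=0xD560 bytes_emitted=3
After char 7 ('r'=43): chars_in_quartet=4 acc=0x35582B -> emit 35 58 2B, reset; bytes_emitted=6
After char 8 ('q'=42): chars_in_quartet=1 acc=0x2A bytes_emitted=6
After char 9 ('C'=2): chars_in_quartet=2 acc=0xA82 bytes_emitted=6
After char 10 ('x'=49): chars_in_quartet=3 acc=0x2A0B1 bytes_emitted=6
After char 11 ('f'=31): chars_in_quartet=4 acc=0xA82C5F -> emit A8 2C 5F, reset; bytes_emitted=9
After char 12 ('B'=1): chars_in_quartet=1 acc=0x1 bytes_emitted=9
After char 13 ('A'=0): chars_in_quartet=2 acc=0x40 bytes_emitted=9
Padding '==': partial quartet acc=0x40 -> emit 04; bytes_emitted=10

Answer: 88 08 C9 35 58 2B A8 2C 5F 04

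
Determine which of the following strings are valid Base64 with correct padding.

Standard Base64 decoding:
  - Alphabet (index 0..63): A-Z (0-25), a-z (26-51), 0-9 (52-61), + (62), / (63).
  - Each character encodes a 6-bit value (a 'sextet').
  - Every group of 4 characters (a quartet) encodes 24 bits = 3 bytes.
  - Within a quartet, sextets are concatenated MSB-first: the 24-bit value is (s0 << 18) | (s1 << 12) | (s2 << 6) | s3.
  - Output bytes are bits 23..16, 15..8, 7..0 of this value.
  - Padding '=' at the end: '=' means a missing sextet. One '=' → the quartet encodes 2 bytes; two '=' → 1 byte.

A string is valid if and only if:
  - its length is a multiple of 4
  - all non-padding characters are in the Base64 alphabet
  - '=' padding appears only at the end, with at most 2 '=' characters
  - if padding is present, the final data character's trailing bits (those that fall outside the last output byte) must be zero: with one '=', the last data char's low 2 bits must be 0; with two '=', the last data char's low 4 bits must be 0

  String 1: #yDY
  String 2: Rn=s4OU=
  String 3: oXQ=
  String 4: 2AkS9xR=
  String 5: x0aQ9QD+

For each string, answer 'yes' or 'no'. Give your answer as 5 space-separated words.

String 1: '#yDY' → invalid (bad char(s): ['#'])
String 2: 'Rn=s4OU=' → invalid (bad char(s): ['=']; '=' in middle)
String 3: 'oXQ=' → valid
String 4: '2AkS9xR=' → invalid (bad trailing bits)
String 5: 'x0aQ9QD+' → valid

Answer: no no yes no yes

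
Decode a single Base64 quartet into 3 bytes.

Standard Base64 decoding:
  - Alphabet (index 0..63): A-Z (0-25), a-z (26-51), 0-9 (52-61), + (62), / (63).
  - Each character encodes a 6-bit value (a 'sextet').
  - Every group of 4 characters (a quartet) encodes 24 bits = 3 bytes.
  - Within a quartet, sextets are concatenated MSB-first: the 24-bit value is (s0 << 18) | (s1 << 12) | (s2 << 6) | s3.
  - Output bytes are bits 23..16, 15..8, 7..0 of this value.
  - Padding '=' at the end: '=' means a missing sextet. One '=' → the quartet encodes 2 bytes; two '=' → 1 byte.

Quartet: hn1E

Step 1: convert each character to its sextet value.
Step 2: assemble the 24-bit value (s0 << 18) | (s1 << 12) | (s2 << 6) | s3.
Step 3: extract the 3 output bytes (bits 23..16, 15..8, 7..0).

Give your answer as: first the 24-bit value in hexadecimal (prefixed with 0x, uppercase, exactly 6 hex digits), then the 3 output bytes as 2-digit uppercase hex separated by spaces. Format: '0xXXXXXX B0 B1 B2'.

Sextets: h=33, n=39, 1=53, E=4
24-bit: (33<<18) | (39<<12) | (53<<6) | 4
      = 0x840000 | 0x027000 | 0x000D40 | 0x000004
      = 0x867D44
Bytes: (v>>16)&0xFF=86, (v>>8)&0xFF=7D, v&0xFF=44

Answer: 0x867D44 86 7D 44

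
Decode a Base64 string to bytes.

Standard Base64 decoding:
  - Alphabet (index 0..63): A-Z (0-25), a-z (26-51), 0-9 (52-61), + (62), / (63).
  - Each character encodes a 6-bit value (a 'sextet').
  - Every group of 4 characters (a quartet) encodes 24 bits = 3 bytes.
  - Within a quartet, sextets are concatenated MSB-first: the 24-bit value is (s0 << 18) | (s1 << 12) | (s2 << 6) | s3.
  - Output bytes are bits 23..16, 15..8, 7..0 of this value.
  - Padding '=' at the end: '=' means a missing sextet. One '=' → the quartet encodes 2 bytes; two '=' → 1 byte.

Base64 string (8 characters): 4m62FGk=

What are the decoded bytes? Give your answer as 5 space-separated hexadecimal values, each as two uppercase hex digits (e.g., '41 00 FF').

Answer: E2 6E B6 14 69

Derivation:
After char 0 ('4'=56): chars_in_quartet=1 acc=0x38 bytes_emitted=0
After char 1 ('m'=38): chars_in_quartet=2 acc=0xE26 bytes_emitted=0
After char 2 ('6'=58): chars_in_quartet=3 acc=0x389BA bytes_emitted=0
After char 3 ('2'=54): chars_in_quartet=4 acc=0xE26EB6 -> emit E2 6E B6, reset; bytes_emitted=3
After char 4 ('F'=5): chars_in_quartet=1 acc=0x5 bytes_emitted=3
After char 5 ('G'=6): chars_in_quartet=2 acc=0x146 bytes_emitted=3
After char 6 ('k'=36): chars_in_quartet=3 acc=0x51A4 bytes_emitted=3
Padding '=': partial quartet acc=0x51A4 -> emit 14 69; bytes_emitted=5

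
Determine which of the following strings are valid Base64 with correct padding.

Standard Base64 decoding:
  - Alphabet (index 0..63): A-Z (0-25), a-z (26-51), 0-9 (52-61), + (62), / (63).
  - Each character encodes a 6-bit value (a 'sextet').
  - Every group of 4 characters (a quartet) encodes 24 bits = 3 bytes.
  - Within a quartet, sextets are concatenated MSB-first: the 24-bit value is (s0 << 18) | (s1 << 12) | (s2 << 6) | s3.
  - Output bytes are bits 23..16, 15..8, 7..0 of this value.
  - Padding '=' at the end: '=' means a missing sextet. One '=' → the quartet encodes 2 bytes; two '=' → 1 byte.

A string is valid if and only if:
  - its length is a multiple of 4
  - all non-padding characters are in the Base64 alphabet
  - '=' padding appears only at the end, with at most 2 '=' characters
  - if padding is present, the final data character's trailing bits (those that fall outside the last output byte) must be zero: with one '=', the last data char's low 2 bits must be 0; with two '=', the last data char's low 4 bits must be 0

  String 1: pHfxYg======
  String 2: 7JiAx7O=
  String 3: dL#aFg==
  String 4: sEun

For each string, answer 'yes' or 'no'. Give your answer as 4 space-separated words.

Answer: no no no yes

Derivation:
String 1: 'pHfxYg======' → invalid (6 pad chars (max 2))
String 2: '7JiAx7O=' → invalid (bad trailing bits)
String 3: 'dL#aFg==' → invalid (bad char(s): ['#'])
String 4: 'sEun' → valid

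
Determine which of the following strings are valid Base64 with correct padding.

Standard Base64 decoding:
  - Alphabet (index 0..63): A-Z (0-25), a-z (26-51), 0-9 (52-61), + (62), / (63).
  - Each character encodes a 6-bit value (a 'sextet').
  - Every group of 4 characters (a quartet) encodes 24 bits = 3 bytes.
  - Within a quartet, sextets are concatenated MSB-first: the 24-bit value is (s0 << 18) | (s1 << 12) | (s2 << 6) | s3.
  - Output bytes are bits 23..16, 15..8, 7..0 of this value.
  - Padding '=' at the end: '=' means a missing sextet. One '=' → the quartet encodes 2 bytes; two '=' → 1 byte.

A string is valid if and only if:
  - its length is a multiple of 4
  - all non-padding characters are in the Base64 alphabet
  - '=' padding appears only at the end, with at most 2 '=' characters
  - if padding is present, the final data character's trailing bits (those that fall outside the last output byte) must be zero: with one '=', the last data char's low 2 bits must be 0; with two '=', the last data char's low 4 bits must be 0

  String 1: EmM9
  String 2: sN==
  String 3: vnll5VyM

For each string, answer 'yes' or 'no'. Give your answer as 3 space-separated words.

String 1: 'EmM9' → valid
String 2: 'sN==' → invalid (bad trailing bits)
String 3: 'vnll5VyM' → valid

Answer: yes no yes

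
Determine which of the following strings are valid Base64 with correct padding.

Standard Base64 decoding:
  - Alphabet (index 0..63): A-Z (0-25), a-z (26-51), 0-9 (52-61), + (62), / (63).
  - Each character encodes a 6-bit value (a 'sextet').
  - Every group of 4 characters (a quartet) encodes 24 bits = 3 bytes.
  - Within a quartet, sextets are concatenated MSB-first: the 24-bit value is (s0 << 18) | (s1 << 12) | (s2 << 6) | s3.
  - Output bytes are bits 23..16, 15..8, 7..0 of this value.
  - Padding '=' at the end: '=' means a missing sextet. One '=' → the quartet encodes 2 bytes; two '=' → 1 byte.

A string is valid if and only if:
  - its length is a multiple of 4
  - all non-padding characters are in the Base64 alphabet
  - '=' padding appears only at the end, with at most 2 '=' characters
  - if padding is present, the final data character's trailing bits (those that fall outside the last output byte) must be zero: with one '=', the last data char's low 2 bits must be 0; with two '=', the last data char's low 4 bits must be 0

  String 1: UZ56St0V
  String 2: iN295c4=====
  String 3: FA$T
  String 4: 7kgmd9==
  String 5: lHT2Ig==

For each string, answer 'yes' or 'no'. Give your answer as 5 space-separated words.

Answer: yes no no no yes

Derivation:
String 1: 'UZ56St0V' → valid
String 2: 'iN295c4=====' → invalid (5 pad chars (max 2))
String 3: 'FA$T' → invalid (bad char(s): ['$'])
String 4: '7kgmd9==' → invalid (bad trailing bits)
String 5: 'lHT2Ig==' → valid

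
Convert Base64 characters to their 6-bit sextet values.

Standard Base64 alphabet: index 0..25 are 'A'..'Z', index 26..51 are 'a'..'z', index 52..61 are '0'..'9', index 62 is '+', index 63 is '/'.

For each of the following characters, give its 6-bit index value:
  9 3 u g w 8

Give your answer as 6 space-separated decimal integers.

Answer: 61 55 46 32 48 60

Derivation:
'9': 0..9 range, 52 + ord('9') − ord('0') = 61
'3': 0..9 range, 52 + ord('3') − ord('0') = 55
'u': a..z range, 26 + ord('u') − ord('a') = 46
'g': a..z range, 26 + ord('g') − ord('a') = 32
'w': a..z range, 26 + ord('w') − ord('a') = 48
'8': 0..9 range, 52 + ord('8') − ord('0') = 60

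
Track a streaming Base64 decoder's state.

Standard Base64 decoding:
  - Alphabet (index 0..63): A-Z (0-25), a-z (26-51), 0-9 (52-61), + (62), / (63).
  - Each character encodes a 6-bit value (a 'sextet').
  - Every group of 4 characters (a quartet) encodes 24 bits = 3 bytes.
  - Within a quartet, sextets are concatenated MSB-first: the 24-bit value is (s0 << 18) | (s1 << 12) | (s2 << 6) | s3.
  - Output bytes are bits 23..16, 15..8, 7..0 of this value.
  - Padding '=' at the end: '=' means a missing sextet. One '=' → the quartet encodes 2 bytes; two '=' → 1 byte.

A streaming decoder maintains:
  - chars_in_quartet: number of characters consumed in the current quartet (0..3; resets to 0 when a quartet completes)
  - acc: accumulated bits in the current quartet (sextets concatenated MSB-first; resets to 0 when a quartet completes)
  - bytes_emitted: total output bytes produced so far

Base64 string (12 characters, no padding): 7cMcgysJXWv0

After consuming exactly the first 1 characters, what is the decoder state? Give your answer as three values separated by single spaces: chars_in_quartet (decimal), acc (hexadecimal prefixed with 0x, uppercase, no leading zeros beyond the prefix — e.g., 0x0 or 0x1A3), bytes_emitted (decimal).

After char 0 ('7'=59): chars_in_quartet=1 acc=0x3B bytes_emitted=0

Answer: 1 0x3B 0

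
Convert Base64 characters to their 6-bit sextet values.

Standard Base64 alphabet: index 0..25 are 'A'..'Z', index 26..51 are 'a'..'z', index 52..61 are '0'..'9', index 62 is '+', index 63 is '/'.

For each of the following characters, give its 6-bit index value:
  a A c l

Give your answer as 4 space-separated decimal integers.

Answer: 26 0 28 37

Derivation:
'a': a..z range, 26 + ord('a') − ord('a') = 26
'A': A..Z range, ord('A') − ord('A') = 0
'c': a..z range, 26 + ord('c') − ord('a') = 28
'l': a..z range, 26 + ord('l') − ord('a') = 37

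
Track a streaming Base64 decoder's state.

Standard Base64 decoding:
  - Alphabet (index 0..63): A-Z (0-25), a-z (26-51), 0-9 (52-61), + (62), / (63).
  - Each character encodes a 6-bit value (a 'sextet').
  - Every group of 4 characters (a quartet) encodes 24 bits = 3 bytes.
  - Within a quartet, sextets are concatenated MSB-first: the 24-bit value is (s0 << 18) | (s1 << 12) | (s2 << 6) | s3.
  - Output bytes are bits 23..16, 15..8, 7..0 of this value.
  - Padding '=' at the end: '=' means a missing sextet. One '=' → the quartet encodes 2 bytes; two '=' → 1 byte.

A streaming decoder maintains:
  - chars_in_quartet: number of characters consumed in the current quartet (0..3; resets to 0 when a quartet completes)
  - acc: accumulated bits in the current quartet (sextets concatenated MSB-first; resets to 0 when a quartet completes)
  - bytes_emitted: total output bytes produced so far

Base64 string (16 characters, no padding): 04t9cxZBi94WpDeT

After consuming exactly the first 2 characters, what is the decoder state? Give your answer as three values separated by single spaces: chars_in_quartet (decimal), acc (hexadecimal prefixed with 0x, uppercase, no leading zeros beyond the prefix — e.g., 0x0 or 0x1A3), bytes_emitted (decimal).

Answer: 2 0xD38 0

Derivation:
After char 0 ('0'=52): chars_in_quartet=1 acc=0x34 bytes_emitted=0
After char 1 ('4'=56): chars_in_quartet=2 acc=0xD38 bytes_emitted=0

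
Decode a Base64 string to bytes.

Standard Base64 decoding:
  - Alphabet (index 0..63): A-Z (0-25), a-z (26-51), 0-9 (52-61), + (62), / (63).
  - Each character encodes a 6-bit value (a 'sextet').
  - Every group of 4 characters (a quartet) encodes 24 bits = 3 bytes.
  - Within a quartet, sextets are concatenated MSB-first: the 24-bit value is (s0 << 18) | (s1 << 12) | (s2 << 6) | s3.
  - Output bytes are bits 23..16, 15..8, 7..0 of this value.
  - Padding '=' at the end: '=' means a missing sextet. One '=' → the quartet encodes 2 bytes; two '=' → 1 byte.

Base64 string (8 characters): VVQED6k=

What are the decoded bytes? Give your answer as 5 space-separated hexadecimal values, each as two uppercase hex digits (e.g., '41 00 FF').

After char 0 ('V'=21): chars_in_quartet=1 acc=0x15 bytes_emitted=0
After char 1 ('V'=21): chars_in_quartet=2 acc=0x555 bytes_emitted=0
After char 2 ('Q'=16): chars_in_quartet=3 acc=0x15550 bytes_emitted=0
After char 3 ('E'=4): chars_in_quartet=4 acc=0x555404 -> emit 55 54 04, reset; bytes_emitted=3
After char 4 ('D'=3): chars_in_quartet=1 acc=0x3 bytes_emitted=3
After char 5 ('6'=58): chars_in_quartet=2 acc=0xFA bytes_emitted=3
After char 6 ('k'=36): chars_in_quartet=3 acc=0x3EA4 bytes_emitted=3
Padding '=': partial quartet acc=0x3EA4 -> emit 0F A9; bytes_emitted=5

Answer: 55 54 04 0F A9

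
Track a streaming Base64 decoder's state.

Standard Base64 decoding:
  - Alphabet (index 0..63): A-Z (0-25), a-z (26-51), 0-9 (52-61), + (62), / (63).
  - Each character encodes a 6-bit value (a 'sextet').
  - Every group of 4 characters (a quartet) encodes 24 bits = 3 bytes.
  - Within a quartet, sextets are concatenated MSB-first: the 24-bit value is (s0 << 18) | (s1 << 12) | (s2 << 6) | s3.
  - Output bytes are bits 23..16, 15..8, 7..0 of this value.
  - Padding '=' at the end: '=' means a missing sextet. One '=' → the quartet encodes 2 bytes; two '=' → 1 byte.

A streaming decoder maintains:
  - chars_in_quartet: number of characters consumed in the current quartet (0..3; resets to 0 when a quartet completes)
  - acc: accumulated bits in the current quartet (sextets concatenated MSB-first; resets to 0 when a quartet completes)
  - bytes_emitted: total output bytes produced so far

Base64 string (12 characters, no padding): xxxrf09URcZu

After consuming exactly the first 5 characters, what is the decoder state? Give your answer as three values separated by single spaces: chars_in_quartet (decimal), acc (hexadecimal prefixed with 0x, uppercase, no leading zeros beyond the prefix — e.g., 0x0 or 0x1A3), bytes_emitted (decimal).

Answer: 1 0x1F 3

Derivation:
After char 0 ('x'=49): chars_in_quartet=1 acc=0x31 bytes_emitted=0
After char 1 ('x'=49): chars_in_quartet=2 acc=0xC71 bytes_emitted=0
After char 2 ('x'=49): chars_in_quartet=3 acc=0x31C71 bytes_emitted=0
After char 3 ('r'=43): chars_in_quartet=4 acc=0xC71C6B -> emit C7 1C 6B, reset; bytes_emitted=3
After char 4 ('f'=31): chars_in_quartet=1 acc=0x1F bytes_emitted=3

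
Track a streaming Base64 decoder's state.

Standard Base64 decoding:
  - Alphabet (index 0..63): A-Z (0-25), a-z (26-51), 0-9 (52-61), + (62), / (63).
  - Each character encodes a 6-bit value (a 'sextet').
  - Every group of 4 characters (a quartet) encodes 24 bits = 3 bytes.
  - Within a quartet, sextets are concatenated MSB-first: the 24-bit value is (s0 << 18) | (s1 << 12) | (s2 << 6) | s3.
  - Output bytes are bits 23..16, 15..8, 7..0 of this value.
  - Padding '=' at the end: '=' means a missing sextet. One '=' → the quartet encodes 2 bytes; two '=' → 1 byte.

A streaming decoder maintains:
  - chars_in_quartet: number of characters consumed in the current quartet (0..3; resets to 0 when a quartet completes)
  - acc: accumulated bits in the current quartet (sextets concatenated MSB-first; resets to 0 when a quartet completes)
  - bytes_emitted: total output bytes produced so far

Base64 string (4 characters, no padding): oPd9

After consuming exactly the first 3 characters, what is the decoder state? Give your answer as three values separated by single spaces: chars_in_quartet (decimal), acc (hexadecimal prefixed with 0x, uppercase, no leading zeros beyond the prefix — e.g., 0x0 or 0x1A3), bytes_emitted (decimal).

Answer: 3 0x283DD 0

Derivation:
After char 0 ('o'=40): chars_in_quartet=1 acc=0x28 bytes_emitted=0
After char 1 ('P'=15): chars_in_quartet=2 acc=0xA0F bytes_emitted=0
After char 2 ('d'=29): chars_in_quartet=3 acc=0x283DD bytes_emitted=0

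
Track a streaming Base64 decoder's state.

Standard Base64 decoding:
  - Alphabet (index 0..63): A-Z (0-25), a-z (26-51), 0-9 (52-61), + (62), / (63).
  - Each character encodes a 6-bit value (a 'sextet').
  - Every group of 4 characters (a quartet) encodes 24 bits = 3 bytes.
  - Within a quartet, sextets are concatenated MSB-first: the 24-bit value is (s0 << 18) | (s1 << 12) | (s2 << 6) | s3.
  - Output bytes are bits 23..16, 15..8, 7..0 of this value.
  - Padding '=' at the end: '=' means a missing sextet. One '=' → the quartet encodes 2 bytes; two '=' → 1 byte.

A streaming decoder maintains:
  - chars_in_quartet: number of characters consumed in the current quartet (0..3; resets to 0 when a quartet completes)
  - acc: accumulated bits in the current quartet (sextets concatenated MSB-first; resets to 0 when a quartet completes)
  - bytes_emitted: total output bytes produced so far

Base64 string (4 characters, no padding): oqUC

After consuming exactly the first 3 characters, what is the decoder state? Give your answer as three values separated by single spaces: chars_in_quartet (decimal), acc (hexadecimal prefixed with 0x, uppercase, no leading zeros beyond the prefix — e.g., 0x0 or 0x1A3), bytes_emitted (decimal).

After char 0 ('o'=40): chars_in_quartet=1 acc=0x28 bytes_emitted=0
After char 1 ('q'=42): chars_in_quartet=2 acc=0xA2A bytes_emitted=0
After char 2 ('U'=20): chars_in_quartet=3 acc=0x28A94 bytes_emitted=0

Answer: 3 0x28A94 0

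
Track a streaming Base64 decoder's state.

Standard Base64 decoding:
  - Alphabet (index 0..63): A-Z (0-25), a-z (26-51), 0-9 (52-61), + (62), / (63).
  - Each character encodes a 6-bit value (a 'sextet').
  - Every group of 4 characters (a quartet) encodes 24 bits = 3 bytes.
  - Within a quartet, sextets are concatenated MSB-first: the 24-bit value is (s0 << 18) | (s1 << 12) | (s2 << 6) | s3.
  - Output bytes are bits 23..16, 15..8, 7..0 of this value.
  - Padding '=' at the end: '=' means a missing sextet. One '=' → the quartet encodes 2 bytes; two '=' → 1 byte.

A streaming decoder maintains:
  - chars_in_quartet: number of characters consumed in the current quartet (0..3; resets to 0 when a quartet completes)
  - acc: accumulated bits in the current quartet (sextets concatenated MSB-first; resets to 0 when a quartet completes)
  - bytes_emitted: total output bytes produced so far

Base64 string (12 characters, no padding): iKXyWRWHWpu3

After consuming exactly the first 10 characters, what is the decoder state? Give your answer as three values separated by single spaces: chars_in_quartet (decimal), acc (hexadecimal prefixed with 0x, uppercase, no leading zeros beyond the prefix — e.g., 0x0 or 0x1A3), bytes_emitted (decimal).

Answer: 2 0x5A9 6

Derivation:
After char 0 ('i'=34): chars_in_quartet=1 acc=0x22 bytes_emitted=0
After char 1 ('K'=10): chars_in_quartet=2 acc=0x88A bytes_emitted=0
After char 2 ('X'=23): chars_in_quartet=3 acc=0x22297 bytes_emitted=0
After char 3 ('y'=50): chars_in_quartet=4 acc=0x88A5F2 -> emit 88 A5 F2, reset; bytes_emitted=3
After char 4 ('W'=22): chars_in_quartet=1 acc=0x16 bytes_emitted=3
After char 5 ('R'=17): chars_in_quartet=2 acc=0x591 bytes_emitted=3
After char 6 ('W'=22): chars_in_quartet=3 acc=0x16456 bytes_emitted=3
After char 7 ('H'=7): chars_in_quartet=4 acc=0x591587 -> emit 59 15 87, reset; bytes_emitted=6
After char 8 ('W'=22): chars_in_quartet=1 acc=0x16 bytes_emitted=6
After char 9 ('p'=41): chars_in_quartet=2 acc=0x5A9 bytes_emitted=6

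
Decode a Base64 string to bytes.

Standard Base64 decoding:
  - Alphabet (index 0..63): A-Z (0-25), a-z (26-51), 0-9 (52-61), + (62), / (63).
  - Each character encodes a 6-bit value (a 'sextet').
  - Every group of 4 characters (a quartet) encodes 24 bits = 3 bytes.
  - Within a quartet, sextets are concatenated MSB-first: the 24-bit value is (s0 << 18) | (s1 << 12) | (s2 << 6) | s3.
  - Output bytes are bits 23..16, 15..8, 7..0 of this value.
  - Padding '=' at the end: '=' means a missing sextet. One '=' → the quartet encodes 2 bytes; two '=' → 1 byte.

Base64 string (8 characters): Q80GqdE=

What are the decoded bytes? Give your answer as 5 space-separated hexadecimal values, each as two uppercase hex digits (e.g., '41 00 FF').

Answer: 43 CD 06 A9 D1

Derivation:
After char 0 ('Q'=16): chars_in_quartet=1 acc=0x10 bytes_emitted=0
After char 1 ('8'=60): chars_in_quartet=2 acc=0x43C bytes_emitted=0
After char 2 ('0'=52): chars_in_quartet=3 acc=0x10F34 bytes_emitted=0
After char 3 ('G'=6): chars_in_quartet=4 acc=0x43CD06 -> emit 43 CD 06, reset; bytes_emitted=3
After char 4 ('q'=42): chars_in_quartet=1 acc=0x2A bytes_emitted=3
After char 5 ('d'=29): chars_in_quartet=2 acc=0xA9D bytes_emitted=3
After char 6 ('E'=4): chars_in_quartet=3 acc=0x2A744 bytes_emitted=3
Padding '=': partial quartet acc=0x2A744 -> emit A9 D1; bytes_emitted=5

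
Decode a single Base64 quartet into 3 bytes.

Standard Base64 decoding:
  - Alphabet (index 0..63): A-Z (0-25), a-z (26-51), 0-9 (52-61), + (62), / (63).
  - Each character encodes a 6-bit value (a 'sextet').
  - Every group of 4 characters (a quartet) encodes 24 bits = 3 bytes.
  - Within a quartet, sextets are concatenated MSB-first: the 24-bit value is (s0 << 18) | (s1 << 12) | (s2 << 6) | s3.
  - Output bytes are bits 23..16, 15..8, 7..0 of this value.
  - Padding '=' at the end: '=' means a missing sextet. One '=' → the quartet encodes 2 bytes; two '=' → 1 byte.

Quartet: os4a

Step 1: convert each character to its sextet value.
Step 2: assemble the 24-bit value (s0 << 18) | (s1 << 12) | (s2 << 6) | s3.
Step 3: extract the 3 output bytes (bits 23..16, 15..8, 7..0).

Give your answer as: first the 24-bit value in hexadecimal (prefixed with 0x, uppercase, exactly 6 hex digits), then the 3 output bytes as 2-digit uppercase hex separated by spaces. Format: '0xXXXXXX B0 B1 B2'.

Sextets: o=40, s=44, 4=56, a=26
24-bit: (40<<18) | (44<<12) | (56<<6) | 26
      = 0xA00000 | 0x02C000 | 0x000E00 | 0x00001A
      = 0xA2CE1A
Bytes: (v>>16)&0xFF=A2, (v>>8)&0xFF=CE, v&0xFF=1A

Answer: 0xA2CE1A A2 CE 1A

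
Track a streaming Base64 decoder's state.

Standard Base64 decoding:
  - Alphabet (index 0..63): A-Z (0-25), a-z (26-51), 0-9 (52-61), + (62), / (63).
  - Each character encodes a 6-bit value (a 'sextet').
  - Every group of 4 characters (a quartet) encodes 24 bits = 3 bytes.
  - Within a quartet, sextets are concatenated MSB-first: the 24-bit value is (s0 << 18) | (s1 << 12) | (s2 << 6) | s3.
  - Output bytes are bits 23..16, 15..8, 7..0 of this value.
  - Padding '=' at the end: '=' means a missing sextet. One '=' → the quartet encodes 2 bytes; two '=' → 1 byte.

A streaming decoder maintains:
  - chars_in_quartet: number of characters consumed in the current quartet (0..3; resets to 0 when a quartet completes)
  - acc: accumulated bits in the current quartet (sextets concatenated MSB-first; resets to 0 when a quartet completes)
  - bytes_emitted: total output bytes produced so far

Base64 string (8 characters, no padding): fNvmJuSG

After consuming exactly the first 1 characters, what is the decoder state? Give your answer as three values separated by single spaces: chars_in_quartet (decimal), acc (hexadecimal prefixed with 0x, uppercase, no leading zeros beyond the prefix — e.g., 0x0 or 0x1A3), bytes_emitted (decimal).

Answer: 1 0x1F 0

Derivation:
After char 0 ('f'=31): chars_in_quartet=1 acc=0x1F bytes_emitted=0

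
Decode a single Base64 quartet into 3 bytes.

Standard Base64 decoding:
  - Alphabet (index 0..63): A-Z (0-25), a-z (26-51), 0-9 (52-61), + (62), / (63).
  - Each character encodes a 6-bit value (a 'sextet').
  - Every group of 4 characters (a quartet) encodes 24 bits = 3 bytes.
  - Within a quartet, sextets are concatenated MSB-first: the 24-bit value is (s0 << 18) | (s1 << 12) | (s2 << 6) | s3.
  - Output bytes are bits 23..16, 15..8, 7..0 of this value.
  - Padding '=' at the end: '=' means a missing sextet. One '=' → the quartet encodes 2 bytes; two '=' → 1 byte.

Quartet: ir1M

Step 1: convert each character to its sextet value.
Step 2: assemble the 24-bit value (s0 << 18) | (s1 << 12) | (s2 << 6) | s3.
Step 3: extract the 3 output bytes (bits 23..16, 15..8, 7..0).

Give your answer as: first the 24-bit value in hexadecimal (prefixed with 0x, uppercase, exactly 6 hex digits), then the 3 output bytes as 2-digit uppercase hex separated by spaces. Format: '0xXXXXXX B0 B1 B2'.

Answer: 0x8ABD4C 8A BD 4C

Derivation:
Sextets: i=34, r=43, 1=53, M=12
24-bit: (34<<18) | (43<<12) | (53<<6) | 12
      = 0x880000 | 0x02B000 | 0x000D40 | 0x00000C
      = 0x8ABD4C
Bytes: (v>>16)&0xFF=8A, (v>>8)&0xFF=BD, v&0xFF=4C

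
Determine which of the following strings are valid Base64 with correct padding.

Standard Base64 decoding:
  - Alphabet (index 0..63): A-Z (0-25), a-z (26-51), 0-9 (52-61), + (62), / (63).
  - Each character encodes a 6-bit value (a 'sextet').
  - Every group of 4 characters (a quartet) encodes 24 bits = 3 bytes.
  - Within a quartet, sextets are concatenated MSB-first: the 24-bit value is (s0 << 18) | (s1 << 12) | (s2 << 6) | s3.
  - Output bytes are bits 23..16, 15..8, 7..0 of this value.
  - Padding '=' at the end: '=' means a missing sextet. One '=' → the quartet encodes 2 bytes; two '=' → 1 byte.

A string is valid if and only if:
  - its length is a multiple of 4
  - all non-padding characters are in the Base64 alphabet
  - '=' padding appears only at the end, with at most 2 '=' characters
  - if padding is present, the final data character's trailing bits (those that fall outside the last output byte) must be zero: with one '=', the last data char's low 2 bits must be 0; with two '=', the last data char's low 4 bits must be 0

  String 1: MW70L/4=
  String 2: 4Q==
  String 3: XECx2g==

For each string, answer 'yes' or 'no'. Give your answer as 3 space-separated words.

Answer: yes yes yes

Derivation:
String 1: 'MW70L/4=' → valid
String 2: '4Q==' → valid
String 3: 'XECx2g==' → valid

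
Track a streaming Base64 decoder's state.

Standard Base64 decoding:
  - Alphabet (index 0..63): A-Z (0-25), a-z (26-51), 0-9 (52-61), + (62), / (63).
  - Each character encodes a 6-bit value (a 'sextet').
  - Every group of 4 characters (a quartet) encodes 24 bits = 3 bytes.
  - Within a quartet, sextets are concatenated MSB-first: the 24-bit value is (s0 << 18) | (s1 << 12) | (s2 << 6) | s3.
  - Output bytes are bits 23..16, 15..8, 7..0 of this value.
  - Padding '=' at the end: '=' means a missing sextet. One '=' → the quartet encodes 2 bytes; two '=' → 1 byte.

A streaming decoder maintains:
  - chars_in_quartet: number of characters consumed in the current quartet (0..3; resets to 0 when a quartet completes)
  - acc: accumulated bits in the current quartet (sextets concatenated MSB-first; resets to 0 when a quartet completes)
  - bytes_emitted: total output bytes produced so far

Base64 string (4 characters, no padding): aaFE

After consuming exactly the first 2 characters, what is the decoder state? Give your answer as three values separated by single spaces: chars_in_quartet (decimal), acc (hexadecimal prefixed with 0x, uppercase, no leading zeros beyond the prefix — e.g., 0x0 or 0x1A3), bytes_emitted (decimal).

Answer: 2 0x69A 0

Derivation:
After char 0 ('a'=26): chars_in_quartet=1 acc=0x1A bytes_emitted=0
After char 1 ('a'=26): chars_in_quartet=2 acc=0x69A bytes_emitted=0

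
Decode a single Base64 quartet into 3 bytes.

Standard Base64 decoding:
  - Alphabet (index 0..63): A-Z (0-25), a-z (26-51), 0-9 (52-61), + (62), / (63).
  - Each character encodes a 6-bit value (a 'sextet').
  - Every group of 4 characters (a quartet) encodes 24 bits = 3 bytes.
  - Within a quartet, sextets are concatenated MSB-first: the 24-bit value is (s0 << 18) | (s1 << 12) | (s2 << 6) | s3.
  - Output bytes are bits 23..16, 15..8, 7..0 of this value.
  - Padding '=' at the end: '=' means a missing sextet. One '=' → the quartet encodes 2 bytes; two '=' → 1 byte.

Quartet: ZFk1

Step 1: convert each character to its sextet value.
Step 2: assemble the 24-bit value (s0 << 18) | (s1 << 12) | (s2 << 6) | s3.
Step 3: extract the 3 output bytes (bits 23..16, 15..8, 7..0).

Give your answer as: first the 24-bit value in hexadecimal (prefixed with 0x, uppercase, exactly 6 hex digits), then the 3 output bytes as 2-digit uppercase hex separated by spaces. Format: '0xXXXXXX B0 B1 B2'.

Answer: 0x645935 64 59 35

Derivation:
Sextets: Z=25, F=5, k=36, 1=53
24-bit: (25<<18) | (5<<12) | (36<<6) | 53
      = 0x640000 | 0x005000 | 0x000900 | 0x000035
      = 0x645935
Bytes: (v>>16)&0xFF=64, (v>>8)&0xFF=59, v&0xFF=35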